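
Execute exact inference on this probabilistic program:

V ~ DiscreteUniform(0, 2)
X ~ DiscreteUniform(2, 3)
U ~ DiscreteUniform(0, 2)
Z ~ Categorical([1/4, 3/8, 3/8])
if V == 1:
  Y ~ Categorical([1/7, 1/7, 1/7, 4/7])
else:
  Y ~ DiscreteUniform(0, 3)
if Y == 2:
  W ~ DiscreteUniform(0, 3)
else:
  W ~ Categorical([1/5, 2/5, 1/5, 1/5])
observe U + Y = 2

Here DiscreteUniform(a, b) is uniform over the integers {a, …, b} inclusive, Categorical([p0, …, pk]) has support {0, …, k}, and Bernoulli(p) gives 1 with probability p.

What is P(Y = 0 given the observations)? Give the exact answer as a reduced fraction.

Enumerate traces; 216 have nonzero weight after conditioning:
  (V=0, X=2, U=0, Z=0, Y=2, W=0) weight 1/1152
  (V=0, X=2, U=0, Z=0, Y=2, W=1) weight 1/1152
  (V=0, X=2, U=0, Z=0, Y=2, W=2) weight 1/1152
  (V=0, X=2, U=0, Z=0, Y=2, W=3) weight 1/1152
  (V=0, X=2, U=0, Z=1, Y=2, W=0) weight 1/768
  (V=0, X=2, U=0, Z=1, Y=2, W=1) weight 1/768
  (V=0, X=2, U=0, Z=1, Y=2, W=2) weight 1/768
  (V=0, X=2, U=0, Z=1, Y=2, W=3) weight 1/768
  (V=0, X=2, U=1, Z=0, Y=1, W=0) weight 1/1440
  (V=0, X=2, U=2, Z=0, Y=0, W=0) weight 1/1440
  … 206 more
Group by Y:
  weight(Y=0) = 1/14
  weight(Y=1) = 1/14
  weight(Y=2) = 1/14
Total weight = 1/14 + 1/14 + 1/14 = 3/14
P(Y=0 | obs) = 1/14 / 3/14 = 1/3
P(Y=1 | obs) = 1/14 / 3/14 = 1/3
P(Y=2 | obs) = 1/14 / 3/14 = 1/3

P(Y = 0 | obs) = 1/3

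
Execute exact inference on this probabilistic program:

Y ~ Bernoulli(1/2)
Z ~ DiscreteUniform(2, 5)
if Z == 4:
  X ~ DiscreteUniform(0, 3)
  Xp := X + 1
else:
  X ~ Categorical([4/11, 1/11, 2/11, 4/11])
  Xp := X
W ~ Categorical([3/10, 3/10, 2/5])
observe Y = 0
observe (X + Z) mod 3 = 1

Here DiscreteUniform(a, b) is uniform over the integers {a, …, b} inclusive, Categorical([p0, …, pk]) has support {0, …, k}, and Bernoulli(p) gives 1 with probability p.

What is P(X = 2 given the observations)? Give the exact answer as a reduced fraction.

Enumerate traces; 15 have nonzero weight after conditioning:
  (Y=0, Z=2, X=2, W=0) weight 3/440
  (Y=0, Z=2, X=2, W=1) weight 3/440
  (Y=0, Z=2, X=2, W=2) weight 1/110
  (Y=0, Z=3, X=1, W=0) weight 3/880
  (Y=0, Z=3, X=1, W=1) weight 3/880
  (Y=0, Z=3, X=1, W=2) weight 1/220
  (Y=0, Z=4, X=0, W=0) weight 3/320
  (Y=0, Z=4, X=0, W=1) weight 3/320
  (Y=0, Z=4, X=3, W=0) weight 3/320
  … 6 more
Group by X:
  weight(X=0) = 1/32
  weight(X=1) = 1/88
  weight(X=2) = 1/22
  weight(X=3) = 1/32
Total weight = 1/32 + 1/88 + 1/22 + 1/32 = 21/176
P(X=0 | obs) = 1/32 / 21/176 = 11/42
P(X=1 | obs) = 1/88 / 21/176 = 2/21
P(X=2 | obs) = 1/22 / 21/176 = 8/21
P(X=3 | obs) = 1/32 / 21/176 = 11/42

P(X = 2 | obs) = 8/21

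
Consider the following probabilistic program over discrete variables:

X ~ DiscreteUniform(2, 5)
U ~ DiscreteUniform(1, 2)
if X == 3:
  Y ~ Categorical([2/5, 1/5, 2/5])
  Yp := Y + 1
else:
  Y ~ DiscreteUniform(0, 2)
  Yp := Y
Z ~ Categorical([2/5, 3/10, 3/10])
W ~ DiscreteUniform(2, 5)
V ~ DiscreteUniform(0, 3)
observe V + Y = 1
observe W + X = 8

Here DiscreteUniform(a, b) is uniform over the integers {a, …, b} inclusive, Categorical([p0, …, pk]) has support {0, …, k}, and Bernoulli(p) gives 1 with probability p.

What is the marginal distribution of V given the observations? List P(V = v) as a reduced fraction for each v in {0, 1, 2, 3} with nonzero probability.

Enumerate traces; 36 have nonzero weight after conditioning:
  (X=3, U=1, Y=0, Z=0, W=5, V=1) weight 1/800
  (X=3, U=1, Y=0, Z=1, W=5, V=1) weight 3/3200
  (X=3, U=1, Y=0, Z=2, W=5, V=1) weight 3/3200
  (X=3, U=1, Y=1, Z=0, W=5, V=0) weight 1/1600
  (X=3, U=1, Y=1, Z=1, W=5, V=0) weight 3/6400
  (X=3, U=1, Y=1, Z=2, W=5, V=0) weight 3/6400
  (X=3, U=2, Y=0, Z=0, W=5, V=1) weight 1/800
  (X=3, U=2, Y=0, Z=1, W=5, V=1) weight 3/3200
  … 28 more
Group by V:
  weight(V=0) = 13/960
  weight(V=1) = 1/60
Total weight = 13/960 + 1/60 = 29/960
P(V=0 | obs) = 13/960 / 29/960 = 13/29
P(V=1 | obs) = 1/60 / 29/960 = 16/29

P(V=0) = 13/29, P(V=1) = 16/29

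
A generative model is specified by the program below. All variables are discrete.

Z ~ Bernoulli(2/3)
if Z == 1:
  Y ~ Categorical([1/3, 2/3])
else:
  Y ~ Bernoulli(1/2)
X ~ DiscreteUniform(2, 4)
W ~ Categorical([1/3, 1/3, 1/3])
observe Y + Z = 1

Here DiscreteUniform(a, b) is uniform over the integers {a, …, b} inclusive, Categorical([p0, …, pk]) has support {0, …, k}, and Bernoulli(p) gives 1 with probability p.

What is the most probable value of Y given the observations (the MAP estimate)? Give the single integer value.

Enumerate traces; 18 have nonzero weight after conditioning:
  (Z=0, Y=1, X=2, W=0) weight 1/54
  (Z=0, Y=1, X=2, W=1) weight 1/54
  (Z=0, Y=1, X=2, W=2) weight 1/54
  (Z=0, Y=1, X=3, W=0) weight 1/54
  (Z=0, Y=1, X=3, W=1) weight 1/54
  (Z=0, Y=1, X=3, W=2) weight 1/54
  (Z=0, Y=1, X=4, W=0) weight 1/54
  (Z=0, Y=1, X=4, W=1) weight 1/54
  (Z=1, Y=0, X=2, W=0) weight 2/81
  … 9 more
Group by Y:
  weight(Y=0) = 2/9
  weight(Y=1) = 1/6
Total weight = 2/9 + 1/6 = 7/18
P(Y=0 | obs) = 2/9 / 7/18 = 4/7
P(Y=1 | obs) = 1/6 / 7/18 = 3/7
argmax = 0

argmax_v P(Y = v | obs) = 0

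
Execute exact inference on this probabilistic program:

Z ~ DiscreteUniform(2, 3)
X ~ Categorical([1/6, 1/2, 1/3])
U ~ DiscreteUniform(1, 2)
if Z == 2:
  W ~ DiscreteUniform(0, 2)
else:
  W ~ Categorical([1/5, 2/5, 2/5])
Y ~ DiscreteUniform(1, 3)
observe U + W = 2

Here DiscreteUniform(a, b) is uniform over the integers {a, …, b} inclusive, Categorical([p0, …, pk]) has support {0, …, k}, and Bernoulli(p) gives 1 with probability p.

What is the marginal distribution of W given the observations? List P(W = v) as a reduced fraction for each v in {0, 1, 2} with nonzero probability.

Enumerate traces; 36 have nonzero weight after conditioning:
  (Z=2, X=0, U=1, W=1, Y=1) weight 1/216
  (Z=2, X=0, U=1, W=1, Y=2) weight 1/216
  (Z=2, X=0, U=1, W=1, Y=3) weight 1/216
  (Z=2, X=0, U=2, W=0, Y=1) weight 1/216
  (Z=2, X=0, U=2, W=0, Y=2) weight 1/216
  (Z=2, X=0, U=2, W=0, Y=3) weight 1/216
  (Z=2, X=1, U=1, W=1, Y=1) weight 1/72
  (Z=2, X=1, U=1, W=1, Y=2) weight 1/72
  … 28 more
Group by W:
  weight(W=0) = 2/15
  weight(W=1) = 11/60
Total weight = 2/15 + 11/60 = 19/60
P(W=0 | obs) = 2/15 / 19/60 = 8/19
P(W=1 | obs) = 11/60 / 19/60 = 11/19

P(W=0) = 8/19, P(W=1) = 11/19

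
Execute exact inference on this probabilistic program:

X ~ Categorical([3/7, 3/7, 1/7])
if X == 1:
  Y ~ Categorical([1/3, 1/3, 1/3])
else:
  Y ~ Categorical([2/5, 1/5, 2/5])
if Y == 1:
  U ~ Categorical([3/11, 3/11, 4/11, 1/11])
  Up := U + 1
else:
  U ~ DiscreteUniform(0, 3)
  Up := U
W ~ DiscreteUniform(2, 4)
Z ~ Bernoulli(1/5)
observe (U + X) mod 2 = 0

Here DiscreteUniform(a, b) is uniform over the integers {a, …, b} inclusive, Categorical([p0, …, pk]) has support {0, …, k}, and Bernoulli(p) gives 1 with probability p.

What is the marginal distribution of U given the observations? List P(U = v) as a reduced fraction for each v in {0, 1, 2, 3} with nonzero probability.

Enumerate traces; 108 have nonzero weight after conditioning:
  (X=0, Y=0, U=0, W=2, Z=0) weight 2/175
  (X=0, Y=0, U=0, W=2, Z=1) weight 1/350
  (X=0, Y=0, U=0, W=3, Z=0) weight 2/175
  (X=0, Y=0, U=0, W=3, Z=1) weight 1/350
  (X=0, Y=0, U=0, W=4, Z=0) weight 2/175
  (X=0, Y=0, U=0, W=4, Z=1) weight 1/350
  (X=0, Y=0, U=2, W=2, Z=0) weight 2/175
  (X=0, Y=0, U=2, W=2, Z=1) weight 1/350
  (X=1, Y=0, U=1, W=2, Z=0) weight 1/105
  (X=1, Y=0, U=3, W=2, Z=0) weight 1/105
  … 98 more
Group by U:
  weight(U=0) = 8/55
  weight(U=1) = 17/154
  weight(U=2) = 12/77
  weight(U=3) = 13/154
Total weight = 8/55 + 17/154 + 12/77 + 13/154 = 191/385
P(U=0 | obs) = 8/55 / 191/385 = 56/191
P(U=1 | obs) = 17/154 / 191/385 = 85/382
P(U=2 | obs) = 12/77 / 191/385 = 60/191
P(U=3 | obs) = 13/154 / 191/385 = 65/382

P(U=0) = 56/191, P(U=1) = 85/382, P(U=2) = 60/191, P(U=3) = 65/382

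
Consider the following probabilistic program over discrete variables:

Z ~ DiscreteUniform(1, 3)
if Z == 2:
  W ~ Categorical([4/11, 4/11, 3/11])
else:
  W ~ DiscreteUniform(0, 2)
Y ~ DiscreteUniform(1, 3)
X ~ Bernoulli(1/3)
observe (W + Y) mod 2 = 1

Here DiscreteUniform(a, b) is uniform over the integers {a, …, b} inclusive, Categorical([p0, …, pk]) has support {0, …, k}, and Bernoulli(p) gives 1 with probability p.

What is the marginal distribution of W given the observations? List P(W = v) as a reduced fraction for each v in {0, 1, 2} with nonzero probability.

P(W=0) = 17/41, P(W=1) = 17/82, P(W=2) = 31/82

Enumerate traces; 30 have nonzero weight after conditioning:
  (Z=1, W=0, Y=1, X=0) weight 2/81
  (Z=1, W=0, Y=1, X=1) weight 1/81
  (Z=1, W=0, Y=3, X=0) weight 2/81
  (Z=1, W=0, Y=3, X=1) weight 1/81
  (Z=1, W=1, Y=2, X=0) weight 2/81
  (Z=1, W=1, Y=2, X=1) weight 1/81
  (Z=1, W=2, Y=1, X=0) weight 2/81
  (Z=1, W=2, Y=1, X=1) weight 1/81
  … 22 more
Group by W:
  weight(W=0) = 68/297
  weight(W=1) = 34/297
  weight(W=2) = 62/297
Total weight = 68/297 + 34/297 + 62/297 = 164/297
P(W=0 | obs) = 68/297 / 164/297 = 17/41
P(W=1 | obs) = 34/297 / 164/297 = 17/82
P(W=2 | obs) = 62/297 / 164/297 = 31/82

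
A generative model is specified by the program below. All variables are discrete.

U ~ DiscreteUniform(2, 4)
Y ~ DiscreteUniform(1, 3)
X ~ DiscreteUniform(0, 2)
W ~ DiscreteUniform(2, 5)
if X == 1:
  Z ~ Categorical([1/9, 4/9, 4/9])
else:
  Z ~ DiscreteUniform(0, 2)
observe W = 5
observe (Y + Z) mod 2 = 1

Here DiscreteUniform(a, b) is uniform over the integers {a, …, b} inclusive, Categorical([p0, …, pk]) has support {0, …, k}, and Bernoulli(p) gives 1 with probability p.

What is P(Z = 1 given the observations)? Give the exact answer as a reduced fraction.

P(Z = 1 | obs) = 5/22

Enumerate traces; 45 have nonzero weight after conditioning:
  (U=2, Y=1, X=0, W=5, Z=0) weight 1/324
  (U=2, Y=1, X=0, W=5, Z=2) weight 1/324
  (U=2, Y=1, X=1, W=5, Z=0) weight 1/972
  (U=2, Y=1, X=1, W=5, Z=2) weight 1/243
  (U=2, Y=1, X=2, W=5, Z=0) weight 1/324
  (U=2, Y=1, X=2, W=5, Z=2) weight 1/324
  (U=2, Y=2, X=0, W=5, Z=1) weight 1/324
  (U=2, Y=2, X=1, W=5, Z=1) weight 1/243
  … 37 more
Group by Z:
  weight(Z=0) = 7/162
  weight(Z=1) = 5/162
  weight(Z=2) = 5/81
Total weight = 7/162 + 5/162 + 5/81 = 11/81
P(Z=0 | obs) = 7/162 / 11/81 = 7/22
P(Z=1 | obs) = 5/162 / 11/81 = 5/22
P(Z=2 | obs) = 5/81 / 11/81 = 5/11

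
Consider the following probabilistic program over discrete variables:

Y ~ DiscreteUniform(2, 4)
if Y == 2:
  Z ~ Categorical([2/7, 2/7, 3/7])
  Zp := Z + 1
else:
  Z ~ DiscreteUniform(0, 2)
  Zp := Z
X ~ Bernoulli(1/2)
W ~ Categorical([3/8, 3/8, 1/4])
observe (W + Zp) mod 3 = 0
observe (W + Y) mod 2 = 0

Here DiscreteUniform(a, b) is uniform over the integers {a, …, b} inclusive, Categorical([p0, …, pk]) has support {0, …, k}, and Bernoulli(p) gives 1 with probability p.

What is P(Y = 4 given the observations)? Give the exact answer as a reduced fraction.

Enumerate traces; 10 have nonzero weight after conditioning:
  (Y=2, Z=0, X=0, W=2) weight 1/84
  (Y=2, Z=0, X=1, W=2) weight 1/84
  (Y=2, Z=2, X=0, W=0) weight 3/112
  (Y=2, Z=2, X=1, W=0) weight 3/112
  (Y=3, Z=2, X=0, W=1) weight 1/48
  (Y=3, Z=2, X=1, W=1) weight 1/48
  (Y=4, Z=0, X=0, W=0) weight 1/48
  (Y=4, Z=0, X=1, W=0) weight 1/48
  … 2 more
Group by Y:
  weight(Y=2) = 13/168
  weight(Y=3) = 1/24
  weight(Y=4) = 5/72
Total weight = 13/168 + 1/24 + 5/72 = 95/504
P(Y=2 | obs) = 13/168 / 95/504 = 39/95
P(Y=3 | obs) = 1/24 / 95/504 = 21/95
P(Y=4 | obs) = 5/72 / 95/504 = 7/19

P(Y = 4 | obs) = 7/19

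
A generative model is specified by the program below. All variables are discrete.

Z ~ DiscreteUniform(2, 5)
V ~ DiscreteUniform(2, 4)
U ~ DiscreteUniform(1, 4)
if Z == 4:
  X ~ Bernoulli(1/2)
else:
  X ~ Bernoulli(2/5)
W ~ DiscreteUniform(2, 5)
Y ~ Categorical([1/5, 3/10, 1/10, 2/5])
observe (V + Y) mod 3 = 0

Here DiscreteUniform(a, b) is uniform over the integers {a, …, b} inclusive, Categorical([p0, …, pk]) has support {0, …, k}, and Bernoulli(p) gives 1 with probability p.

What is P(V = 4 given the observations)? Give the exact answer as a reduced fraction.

Enumerate traces; 512 have nonzero weight after conditioning:
  (Z=2, V=2, U=1, X=0, W=2, Y=1) weight 3/3200
  (Z=2, V=2, U=1, X=0, W=3, Y=1) weight 3/3200
  (Z=2, V=2, U=1, X=0, W=4, Y=1) weight 3/3200
  (Z=2, V=2, U=1, X=0, W=5, Y=1) weight 3/3200
  (Z=2, V=2, U=1, X=1, W=2, Y=1) weight 1/1600
  (Z=2, V=2, U=1, X=1, W=3, Y=1) weight 1/1600
  (Z=2, V=2, U=1, X=1, W=4, Y=1) weight 1/1600
  (Z=2, V=2, U=1, X=1, W=5, Y=1) weight 1/1600
  (Z=2, V=3, U=1, X=0, W=2, Y=0) weight 1/1600
  (Z=2, V=4, U=1, X=0, W=2, Y=2) weight 1/3200
  … 502 more
Group by V:
  weight(V=2) = 1/10
  weight(V=3) = 1/5
  weight(V=4) = 1/30
Total weight = 1/10 + 1/5 + 1/30 = 1/3
P(V=2 | obs) = 1/10 / 1/3 = 3/10
P(V=3 | obs) = 1/5 / 1/3 = 3/5
P(V=4 | obs) = 1/30 / 1/3 = 1/10

P(V = 4 | obs) = 1/10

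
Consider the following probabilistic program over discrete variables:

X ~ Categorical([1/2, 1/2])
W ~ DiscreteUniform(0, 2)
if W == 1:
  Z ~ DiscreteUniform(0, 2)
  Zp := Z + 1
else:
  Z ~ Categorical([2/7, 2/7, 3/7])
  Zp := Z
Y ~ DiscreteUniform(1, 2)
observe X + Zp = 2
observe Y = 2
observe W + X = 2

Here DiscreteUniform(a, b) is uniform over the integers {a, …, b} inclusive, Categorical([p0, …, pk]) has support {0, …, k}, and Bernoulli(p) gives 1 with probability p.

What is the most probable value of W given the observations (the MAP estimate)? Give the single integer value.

Enumerate traces; 2 have nonzero weight after conditioning:
  (X=0, W=2, Z=2, Y=2) weight 1/28
  (X=1, W=1, Z=0, Y=2) weight 1/36
Group by W:
  weight(W=1) = 1/36
  weight(W=2) = 1/28
Total weight = 1/36 + 1/28 = 4/63
P(W=1 | obs) = 1/36 / 4/63 = 7/16
P(W=2 | obs) = 1/28 / 4/63 = 9/16
argmax = 2

argmax_v P(W = v | obs) = 2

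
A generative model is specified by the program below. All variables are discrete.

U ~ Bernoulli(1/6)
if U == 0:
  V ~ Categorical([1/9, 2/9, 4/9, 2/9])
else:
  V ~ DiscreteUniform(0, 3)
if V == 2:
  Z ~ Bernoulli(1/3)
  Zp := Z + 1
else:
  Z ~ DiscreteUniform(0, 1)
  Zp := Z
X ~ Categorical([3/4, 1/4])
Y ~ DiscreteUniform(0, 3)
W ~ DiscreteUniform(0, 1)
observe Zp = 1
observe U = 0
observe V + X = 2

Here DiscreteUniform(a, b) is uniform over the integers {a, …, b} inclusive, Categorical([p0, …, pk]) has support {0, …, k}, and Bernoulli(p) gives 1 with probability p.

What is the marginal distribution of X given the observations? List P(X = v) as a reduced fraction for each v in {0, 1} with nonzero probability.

Enumerate traces; 16 have nonzero weight after conditioning:
  (U=0, V=1, Z=1, X=1, Y=0, W=0) weight 5/1728
  (U=0, V=1, Z=1, X=1, Y=0, W=1) weight 5/1728
  (U=0, V=1, Z=1, X=1, Y=1, W=0) weight 5/1728
  (U=0, V=1, Z=1, X=1, Y=1, W=1) weight 5/1728
  (U=0, V=1, Z=1, X=1, Y=2, W=0) weight 5/1728
  (U=0, V=1, Z=1, X=1, Y=2, W=1) weight 5/1728
  (U=0, V=1, Z=1, X=1, Y=3, W=0) weight 5/1728
  (U=0, V=1, Z=1, X=1, Y=3, W=1) weight 5/1728
  (U=0, V=2, Z=0, X=0, Y=0, W=0) weight 5/216
  … 7 more
Group by X:
  weight(X=0) = 5/27
  weight(X=1) = 5/216
Total weight = 5/27 + 5/216 = 5/24
P(X=0 | obs) = 5/27 / 5/24 = 8/9
P(X=1 | obs) = 5/216 / 5/24 = 1/9

P(X=0) = 8/9, P(X=1) = 1/9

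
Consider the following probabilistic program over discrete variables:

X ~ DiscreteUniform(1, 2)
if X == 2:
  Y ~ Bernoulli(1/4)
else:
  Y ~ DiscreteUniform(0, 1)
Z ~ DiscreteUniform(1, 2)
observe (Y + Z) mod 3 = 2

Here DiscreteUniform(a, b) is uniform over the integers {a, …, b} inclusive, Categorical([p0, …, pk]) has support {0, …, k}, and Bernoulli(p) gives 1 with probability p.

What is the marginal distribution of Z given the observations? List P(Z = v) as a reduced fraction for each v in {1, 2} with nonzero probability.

Enumerate traces; 4 have nonzero weight after conditioning:
  (X=1, Y=0, Z=2) weight 1/8
  (X=1, Y=1, Z=1) weight 1/8
  (X=2, Y=0, Z=2) weight 3/16
  (X=2, Y=1, Z=1) weight 1/16
Group by Z:
  weight(Z=1) = 3/16
  weight(Z=2) = 5/16
Total weight = 3/16 + 5/16 = 1/2
P(Z=1 | obs) = 3/16 / 1/2 = 3/8
P(Z=2 | obs) = 5/16 / 1/2 = 5/8

P(Z=1) = 3/8, P(Z=2) = 5/8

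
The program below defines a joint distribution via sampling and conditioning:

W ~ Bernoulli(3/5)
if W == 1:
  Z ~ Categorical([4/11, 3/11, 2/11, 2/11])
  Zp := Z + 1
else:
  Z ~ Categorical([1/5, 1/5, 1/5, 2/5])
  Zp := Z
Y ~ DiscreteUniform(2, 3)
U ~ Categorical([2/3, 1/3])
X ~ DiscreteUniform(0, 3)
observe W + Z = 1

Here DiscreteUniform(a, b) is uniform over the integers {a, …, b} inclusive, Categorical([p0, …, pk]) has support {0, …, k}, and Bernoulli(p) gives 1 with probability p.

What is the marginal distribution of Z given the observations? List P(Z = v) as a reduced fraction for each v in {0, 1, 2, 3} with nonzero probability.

P(Z=0) = 30/41, P(Z=1) = 11/41

Enumerate traces; 32 have nonzero weight after conditioning:
  (W=0, Z=1, Y=2, U=0, X=0) weight 1/150
  (W=0, Z=1, Y=2, U=0, X=1) weight 1/150
  (W=0, Z=1, Y=2, U=0, X=2) weight 1/150
  (W=0, Z=1, Y=2, U=0, X=3) weight 1/150
  (W=0, Z=1, Y=2, U=1, X=0) weight 1/300
  (W=0, Z=1, Y=2, U=1, X=1) weight 1/300
  (W=0, Z=1, Y=2, U=1, X=2) weight 1/300
  (W=0, Z=1, Y=2, U=1, X=3) weight 1/300
  (W=1, Z=0, Y=2, U=0, X=0) weight 1/55
  … 23 more
Group by Z:
  weight(Z=0) = 12/55
  weight(Z=1) = 2/25
Total weight = 12/55 + 2/25 = 82/275
P(Z=0 | obs) = 12/55 / 82/275 = 30/41
P(Z=1 | obs) = 2/25 / 82/275 = 11/41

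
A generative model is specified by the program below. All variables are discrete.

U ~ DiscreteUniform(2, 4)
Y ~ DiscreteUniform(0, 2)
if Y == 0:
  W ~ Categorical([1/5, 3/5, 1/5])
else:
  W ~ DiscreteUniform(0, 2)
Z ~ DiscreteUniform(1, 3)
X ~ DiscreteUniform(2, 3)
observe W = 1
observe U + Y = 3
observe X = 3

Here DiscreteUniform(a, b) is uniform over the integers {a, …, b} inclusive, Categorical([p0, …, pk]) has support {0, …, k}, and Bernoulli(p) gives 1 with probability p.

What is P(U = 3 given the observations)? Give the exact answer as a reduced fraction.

Enumerate traces; 6 have nonzero weight after conditioning:
  (U=2, Y=1, W=1, Z=1, X=3) weight 1/162
  (U=2, Y=1, W=1, Z=2, X=3) weight 1/162
  (U=2, Y=1, W=1, Z=3, X=3) weight 1/162
  (U=3, Y=0, W=1, Z=1, X=3) weight 1/90
  (U=3, Y=0, W=1, Z=2, X=3) weight 1/90
  (U=3, Y=0, W=1, Z=3, X=3) weight 1/90
Group by U:
  weight(U=2) = 1/54
  weight(U=3) = 1/30
Total weight = 1/54 + 1/30 = 7/135
P(U=2 | obs) = 1/54 / 7/135 = 5/14
P(U=3 | obs) = 1/30 / 7/135 = 9/14

P(U = 3 | obs) = 9/14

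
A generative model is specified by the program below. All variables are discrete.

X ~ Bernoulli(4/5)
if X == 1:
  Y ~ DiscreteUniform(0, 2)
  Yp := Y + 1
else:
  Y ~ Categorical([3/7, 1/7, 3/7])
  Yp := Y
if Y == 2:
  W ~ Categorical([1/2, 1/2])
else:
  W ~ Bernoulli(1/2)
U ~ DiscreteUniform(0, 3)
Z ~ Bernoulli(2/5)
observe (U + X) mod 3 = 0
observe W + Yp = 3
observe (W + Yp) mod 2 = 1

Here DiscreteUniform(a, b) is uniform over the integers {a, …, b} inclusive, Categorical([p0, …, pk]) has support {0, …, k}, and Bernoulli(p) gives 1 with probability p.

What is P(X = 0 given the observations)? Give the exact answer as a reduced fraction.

P(X = 0 | obs) = 9/37

Enumerate traces; 8 have nonzero weight after conditioning:
  (X=0, Y=2, W=1, U=0, Z=0) weight 9/1400
  (X=0, Y=2, W=1, U=0, Z=1) weight 3/700
  (X=0, Y=2, W=1, U=3, Z=0) weight 9/1400
  (X=0, Y=2, W=1, U=3, Z=1) weight 3/700
  (X=1, Y=1, W=1, U=2, Z=0) weight 1/50
  (X=1, Y=1, W=1, U=2, Z=1) weight 1/75
  (X=1, Y=2, W=0, U=2, Z=0) weight 1/50
  (X=1, Y=2, W=0, U=2, Z=1) weight 1/75
Group by X:
  weight(X=0) = 3/140
  weight(X=1) = 1/15
Total weight = 3/140 + 1/15 = 37/420
P(X=0 | obs) = 3/140 / 37/420 = 9/37
P(X=1 | obs) = 1/15 / 37/420 = 28/37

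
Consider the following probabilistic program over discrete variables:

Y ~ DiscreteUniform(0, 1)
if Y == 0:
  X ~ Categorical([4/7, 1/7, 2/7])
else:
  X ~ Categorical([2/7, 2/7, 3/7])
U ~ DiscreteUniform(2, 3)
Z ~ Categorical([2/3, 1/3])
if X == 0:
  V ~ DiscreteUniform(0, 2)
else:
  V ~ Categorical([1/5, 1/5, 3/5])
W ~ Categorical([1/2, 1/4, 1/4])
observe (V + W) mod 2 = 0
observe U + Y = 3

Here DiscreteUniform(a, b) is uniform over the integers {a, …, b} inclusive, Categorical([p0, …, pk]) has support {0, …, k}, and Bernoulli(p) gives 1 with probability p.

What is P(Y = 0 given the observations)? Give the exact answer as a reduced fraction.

P(Y = 0 | obs) = 257/522

Enumerate traces; 60 have nonzero weight after conditioning:
  (Y=0, X=0, U=3, Z=0, V=0, W=0) weight 1/63
  (Y=0, X=0, U=3, Z=0, V=0, W=2) weight 1/126
  (Y=0, X=0, U=3, Z=0, V=1, W=1) weight 1/126
  (Y=0, X=0, U=3, Z=0, V=2, W=0) weight 1/63
  (Y=0, X=0, U=3, Z=0, V=2, W=2) weight 1/126
  (Y=0, X=0, U=3, Z=1, V=0, W=0) weight 1/126
  (Y=0, X=0, U=3, Z=1, V=0, W=2) weight 1/252
  (Y=0, X=0, U=3, Z=1, V=1, W=1) weight 1/252
  (Y=1, X=0, U=2, Z=0, V=0, W=0) weight 1/126
  … 51 more
Group by Y:
  weight(Y=0) = 257/1680
  weight(Y=1) = 53/336
Total weight = 257/1680 + 53/336 = 87/280
P(Y=0 | obs) = 257/1680 / 87/280 = 257/522
P(Y=1 | obs) = 53/336 / 87/280 = 265/522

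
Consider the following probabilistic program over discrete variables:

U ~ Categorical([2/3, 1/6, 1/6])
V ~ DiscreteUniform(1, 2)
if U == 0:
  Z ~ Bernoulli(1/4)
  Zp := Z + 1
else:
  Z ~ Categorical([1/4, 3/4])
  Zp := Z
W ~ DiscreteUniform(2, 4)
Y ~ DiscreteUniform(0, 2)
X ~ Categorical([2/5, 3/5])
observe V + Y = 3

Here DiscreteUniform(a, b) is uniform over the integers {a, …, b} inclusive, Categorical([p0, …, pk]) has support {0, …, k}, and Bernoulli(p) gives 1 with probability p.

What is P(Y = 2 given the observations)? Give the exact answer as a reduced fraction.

P(Y = 2 | obs) = 1/2

Enumerate traces; 72 have nonzero weight after conditioning:
  (U=0, V=1, Z=0, W=2, Y=2, X=0) weight 1/90
  (U=0, V=1, Z=0, W=2, Y=2, X=1) weight 1/60
  (U=0, V=1, Z=0, W=3, Y=2, X=0) weight 1/90
  (U=0, V=1, Z=0, W=3, Y=2, X=1) weight 1/60
  (U=0, V=1, Z=0, W=4, Y=2, X=0) weight 1/90
  (U=0, V=1, Z=0, W=4, Y=2, X=1) weight 1/60
  (U=0, V=1, Z=1, W=2, Y=2, X=0) weight 1/270
  (U=0, V=1, Z=1, W=2, Y=2, X=1) weight 1/180
  (U=0, V=2, Z=0, W=2, Y=1, X=0) weight 1/90
  … 63 more
Group by Y:
  weight(Y=1) = 1/6
  weight(Y=2) = 1/6
Total weight = 1/6 + 1/6 = 1/3
P(Y=1 | obs) = 1/6 / 1/3 = 1/2
P(Y=2 | obs) = 1/6 / 1/3 = 1/2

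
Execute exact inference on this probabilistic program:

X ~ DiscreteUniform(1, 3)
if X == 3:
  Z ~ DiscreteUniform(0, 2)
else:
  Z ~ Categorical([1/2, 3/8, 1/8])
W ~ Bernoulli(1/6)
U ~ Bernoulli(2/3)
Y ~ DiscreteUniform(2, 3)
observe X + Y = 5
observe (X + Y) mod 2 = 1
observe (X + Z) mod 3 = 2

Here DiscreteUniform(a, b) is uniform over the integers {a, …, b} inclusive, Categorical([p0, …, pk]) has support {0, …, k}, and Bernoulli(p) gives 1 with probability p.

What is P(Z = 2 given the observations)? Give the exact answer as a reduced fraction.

Enumerate traces; 8 have nonzero weight after conditioning:
  (X=2, Z=0, W=0, U=0, Y=3) weight 5/216
  (X=2, Z=0, W=0, U=1, Y=3) weight 5/108
  (X=2, Z=0, W=1, U=0, Y=3) weight 1/216
  (X=2, Z=0, W=1, U=1, Y=3) weight 1/108
  (X=3, Z=2, W=0, U=0, Y=2) weight 5/324
  (X=3, Z=2, W=0, U=1, Y=2) weight 5/162
  (X=3, Z=2, W=1, U=0, Y=2) weight 1/324
  (X=3, Z=2, W=1, U=1, Y=2) weight 1/162
Group by Z:
  weight(Z=0) = 1/12
  weight(Z=2) = 1/18
Total weight = 1/12 + 1/18 = 5/36
P(Z=0 | obs) = 1/12 / 5/36 = 3/5
P(Z=2 | obs) = 1/18 / 5/36 = 2/5

P(Z = 2 | obs) = 2/5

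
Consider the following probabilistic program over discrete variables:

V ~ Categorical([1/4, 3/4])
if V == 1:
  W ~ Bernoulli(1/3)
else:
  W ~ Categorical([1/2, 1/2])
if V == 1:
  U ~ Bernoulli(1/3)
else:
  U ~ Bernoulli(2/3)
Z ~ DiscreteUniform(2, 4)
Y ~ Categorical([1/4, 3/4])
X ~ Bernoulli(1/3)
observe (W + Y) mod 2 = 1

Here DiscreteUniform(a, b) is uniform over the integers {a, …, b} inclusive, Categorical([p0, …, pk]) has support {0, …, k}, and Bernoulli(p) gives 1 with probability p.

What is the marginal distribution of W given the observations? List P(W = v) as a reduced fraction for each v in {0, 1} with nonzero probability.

Enumerate traces; 48 have nonzero weight after conditioning:
  (V=0, W=0, U=0, Z=2, Y=1, X=0) weight 1/144
  (V=0, W=0, U=0, Z=2, Y=1, X=1) weight 1/288
  (V=0, W=0, U=0, Z=3, Y=1, X=0) weight 1/144
  (V=0, W=0, U=0, Z=3, Y=1, X=1) weight 1/288
  (V=0, W=0, U=0, Z=4, Y=1, X=0) weight 1/144
  (V=0, W=0, U=0, Z=4, Y=1, X=1) weight 1/288
  (V=0, W=0, U=1, Z=2, Y=1, X=0) weight 1/72
  (V=0, W=0, U=1, Z=2, Y=1, X=1) weight 1/144
  (V=0, W=1, U=0, Z=2, Y=0, X=0) weight 1/432
  … 39 more
Group by W:
  weight(W=0) = 15/32
  weight(W=1) = 3/32
Total weight = 15/32 + 3/32 = 9/16
P(W=0 | obs) = 15/32 / 9/16 = 5/6
P(W=1 | obs) = 3/32 / 9/16 = 1/6

P(W=0) = 5/6, P(W=1) = 1/6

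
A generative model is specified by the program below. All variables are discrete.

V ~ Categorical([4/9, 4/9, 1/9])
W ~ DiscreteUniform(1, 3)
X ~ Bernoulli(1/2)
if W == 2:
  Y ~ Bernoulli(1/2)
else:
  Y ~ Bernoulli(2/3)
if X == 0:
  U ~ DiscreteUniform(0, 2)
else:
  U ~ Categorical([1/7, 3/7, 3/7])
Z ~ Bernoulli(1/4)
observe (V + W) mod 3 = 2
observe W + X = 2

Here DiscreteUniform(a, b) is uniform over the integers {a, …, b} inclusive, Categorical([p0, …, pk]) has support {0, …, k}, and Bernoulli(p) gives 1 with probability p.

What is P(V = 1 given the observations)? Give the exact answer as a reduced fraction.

Enumerate traces; 24 have nonzero weight after conditioning:
  (V=0, W=2, X=0, Y=0, U=0, Z=0) weight 1/108
  (V=0, W=2, X=0, Y=0, U=0, Z=1) weight 1/324
  (V=0, W=2, X=0, Y=0, U=1, Z=0) weight 1/108
  (V=0, W=2, X=0, Y=0, U=1, Z=1) weight 1/324
  (V=0, W=2, X=0, Y=0, U=2, Z=0) weight 1/108
  (V=0, W=2, X=0, Y=0, U=2, Z=1) weight 1/324
  (V=0, W=2, X=0, Y=1, U=0, Z=0) weight 1/108
  (V=0, W=2, X=0, Y=1, U=0, Z=1) weight 1/324
  (V=1, W=1, X=1, Y=0, U=0, Z=0) weight 1/378
  … 15 more
Group by V:
  weight(V=0) = 2/27
  weight(V=1) = 2/27
Total weight = 2/27 + 2/27 = 4/27
P(V=0 | obs) = 2/27 / 4/27 = 1/2
P(V=1 | obs) = 2/27 / 4/27 = 1/2

P(V = 1 | obs) = 1/2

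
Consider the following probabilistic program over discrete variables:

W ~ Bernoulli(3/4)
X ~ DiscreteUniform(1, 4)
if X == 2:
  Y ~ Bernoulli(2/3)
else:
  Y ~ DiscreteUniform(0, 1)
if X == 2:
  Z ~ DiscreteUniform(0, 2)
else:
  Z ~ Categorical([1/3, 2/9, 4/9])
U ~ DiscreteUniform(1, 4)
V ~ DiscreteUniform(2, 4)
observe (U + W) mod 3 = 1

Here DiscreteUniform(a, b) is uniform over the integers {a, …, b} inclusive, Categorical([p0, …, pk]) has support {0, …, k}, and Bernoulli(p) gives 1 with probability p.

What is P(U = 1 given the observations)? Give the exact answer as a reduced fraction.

P(U = 1 | obs) = 1/5

Enumerate traces; 216 have nonzero weight after conditioning:
  (W=0, X=1, Y=0, Z=0, U=1, V=2) weight 1/1152
  (W=0, X=1, Y=0, Z=0, U=1, V=3) weight 1/1152
  (W=0, X=1, Y=0, Z=0, U=1, V=4) weight 1/1152
  (W=0, X=1, Y=0, Z=0, U=4, V=2) weight 1/1152
  (W=0, X=1, Y=0, Z=0, U=4, V=3) weight 1/1152
  (W=0, X=1, Y=0, Z=0, U=4, V=4) weight 1/1152
  (W=0, X=1, Y=0, Z=1, U=1, V=2) weight 1/1728
  (W=0, X=1, Y=0, Z=1, U=1, V=3) weight 1/1728
  (W=1, X=1, Y=0, Z=0, U=3, V=2) weight 1/384
  … 207 more
Group by U:
  weight(U=1) = 1/16
  weight(U=3) = 3/16
  weight(U=4) = 1/16
Total weight = 1/16 + 3/16 + 1/16 = 5/16
P(U=1 | obs) = 1/16 / 5/16 = 1/5
P(U=3 | obs) = 3/16 / 5/16 = 3/5
P(U=4 | obs) = 1/16 / 5/16 = 1/5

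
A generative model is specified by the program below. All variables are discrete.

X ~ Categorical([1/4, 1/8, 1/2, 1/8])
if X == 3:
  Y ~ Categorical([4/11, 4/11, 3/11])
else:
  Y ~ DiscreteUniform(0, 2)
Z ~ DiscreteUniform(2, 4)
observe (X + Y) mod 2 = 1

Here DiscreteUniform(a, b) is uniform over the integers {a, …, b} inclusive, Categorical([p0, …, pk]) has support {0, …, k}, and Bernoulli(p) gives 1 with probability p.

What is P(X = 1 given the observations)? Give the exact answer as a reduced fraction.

P(X = 1 | obs) = 22/109

Enumerate traces; 18 have nonzero weight after conditioning:
  (X=0, Y=1, Z=2) weight 1/36
  (X=0, Y=1, Z=3) weight 1/36
  (X=0, Y=1, Z=4) weight 1/36
  (X=1, Y=0, Z=2) weight 1/72
  (X=1, Y=0, Z=3) weight 1/72
  (X=1, Y=0, Z=4) weight 1/72
  (X=1, Y=2, Z=2) weight 1/72
  (X=1, Y=2, Z=3) weight 1/72
  (X=2, Y=1, Z=2) weight 1/18
  (X=3, Y=0, Z=2) weight 1/66
  … 8 more
Group by X:
  weight(X=0) = 1/12
  weight(X=1) = 1/12
  weight(X=2) = 1/6
  weight(X=3) = 7/88
Total weight = 1/12 + 1/12 + 1/6 + 7/88 = 109/264
P(X=0 | obs) = 1/12 / 109/264 = 22/109
P(X=1 | obs) = 1/12 / 109/264 = 22/109
P(X=2 | obs) = 1/6 / 109/264 = 44/109
P(X=3 | obs) = 7/88 / 109/264 = 21/109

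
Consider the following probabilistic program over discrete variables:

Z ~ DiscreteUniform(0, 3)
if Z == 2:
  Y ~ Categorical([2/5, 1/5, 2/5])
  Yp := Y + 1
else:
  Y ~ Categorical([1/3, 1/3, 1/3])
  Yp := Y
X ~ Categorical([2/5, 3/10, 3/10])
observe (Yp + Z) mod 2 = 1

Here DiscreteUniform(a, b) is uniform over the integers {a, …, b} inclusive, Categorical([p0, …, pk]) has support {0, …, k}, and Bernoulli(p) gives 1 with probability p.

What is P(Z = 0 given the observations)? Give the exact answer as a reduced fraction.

Enumerate traces; 21 have nonzero weight after conditioning:
  (Z=0, Y=1, X=0) weight 1/30
  (Z=0, Y=1, X=1) weight 1/40
  (Z=0, Y=1, X=2) weight 1/40
  (Z=1, Y=0, X=0) weight 1/30
  (Z=1, Y=0, X=1) weight 1/40
  (Z=1, Y=0, X=2) weight 1/40
  (Z=1, Y=2, X=0) weight 1/30
  (Z=1, Y=2, X=1) weight 1/40
  (Z=2, Y=0, X=0) weight 1/25
  (Z=3, Y=0, X=0) weight 1/30
  … 11 more
Group by Z:
  weight(Z=0) = 1/12
  weight(Z=1) = 1/6
  weight(Z=2) = 1/5
  weight(Z=3) = 1/6
Total weight = 1/12 + 1/6 + 1/5 + 1/6 = 37/60
P(Z=0 | obs) = 1/12 / 37/60 = 5/37
P(Z=1 | obs) = 1/6 / 37/60 = 10/37
P(Z=2 | obs) = 1/5 / 37/60 = 12/37
P(Z=3 | obs) = 1/6 / 37/60 = 10/37

P(Z = 0 | obs) = 5/37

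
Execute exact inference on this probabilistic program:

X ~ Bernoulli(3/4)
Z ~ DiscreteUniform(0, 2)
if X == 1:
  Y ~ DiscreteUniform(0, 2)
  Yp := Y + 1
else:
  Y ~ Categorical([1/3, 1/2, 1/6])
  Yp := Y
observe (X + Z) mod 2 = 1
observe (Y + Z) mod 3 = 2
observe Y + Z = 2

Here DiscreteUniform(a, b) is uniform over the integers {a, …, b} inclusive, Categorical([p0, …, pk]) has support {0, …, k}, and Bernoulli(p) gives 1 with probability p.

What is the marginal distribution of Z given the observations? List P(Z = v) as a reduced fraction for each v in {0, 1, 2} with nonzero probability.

Enumerate traces; 3 have nonzero weight after conditioning:
  (X=0, Z=1, Y=1) weight 1/24
  (X=1, Z=0, Y=2) weight 1/12
  (X=1, Z=2, Y=0) weight 1/12
Group by Z:
  weight(Z=0) = 1/12
  weight(Z=1) = 1/24
  weight(Z=2) = 1/12
Total weight = 1/12 + 1/24 + 1/12 = 5/24
P(Z=0 | obs) = 1/12 / 5/24 = 2/5
P(Z=1 | obs) = 1/24 / 5/24 = 1/5
P(Z=2 | obs) = 1/12 / 5/24 = 2/5

P(Z=0) = 2/5, P(Z=1) = 1/5, P(Z=2) = 2/5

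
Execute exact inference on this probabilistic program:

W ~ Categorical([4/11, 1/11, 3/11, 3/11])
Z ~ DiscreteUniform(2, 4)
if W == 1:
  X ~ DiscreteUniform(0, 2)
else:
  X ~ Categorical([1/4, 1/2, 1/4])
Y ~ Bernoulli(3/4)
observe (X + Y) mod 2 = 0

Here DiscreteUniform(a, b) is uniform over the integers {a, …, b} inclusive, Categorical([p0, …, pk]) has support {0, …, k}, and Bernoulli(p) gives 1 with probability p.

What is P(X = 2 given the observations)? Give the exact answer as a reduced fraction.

P(X = 2 | obs) = 17/130

Enumerate traces; 36 have nonzero weight after conditioning:
  (W=0, Z=2, X=0, Y=0) weight 1/132
  (W=0, Z=2, X=1, Y=1) weight 1/22
  (W=0, Z=2, X=2, Y=0) weight 1/132
  (W=0, Z=3, X=0, Y=0) weight 1/132
  (W=0, Z=3, X=1, Y=1) weight 1/22
  (W=0, Z=3, X=2, Y=0) weight 1/132
  (W=0, Z=4, X=0, Y=0) weight 1/132
  (W=0, Z=4, X=1, Y=1) weight 1/22
  … 28 more
Group by X:
  weight(X=0) = 17/264
  weight(X=1) = 4/11
  weight(X=2) = 17/264
Total weight = 17/264 + 4/11 + 17/264 = 65/132
P(X=0 | obs) = 17/264 / 65/132 = 17/130
P(X=1 | obs) = 4/11 / 65/132 = 48/65
P(X=2 | obs) = 17/264 / 65/132 = 17/130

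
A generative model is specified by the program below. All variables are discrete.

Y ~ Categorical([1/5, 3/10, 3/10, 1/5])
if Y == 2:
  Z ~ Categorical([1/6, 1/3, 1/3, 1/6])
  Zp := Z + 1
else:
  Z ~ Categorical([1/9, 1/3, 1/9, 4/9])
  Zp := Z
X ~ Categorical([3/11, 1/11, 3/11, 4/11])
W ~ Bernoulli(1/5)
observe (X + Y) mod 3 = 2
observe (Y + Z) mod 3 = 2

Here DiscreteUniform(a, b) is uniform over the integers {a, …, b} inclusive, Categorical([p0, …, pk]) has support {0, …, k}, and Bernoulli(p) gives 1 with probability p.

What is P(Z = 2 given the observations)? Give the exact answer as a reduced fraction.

Enumerate traces; 14 have nonzero weight after conditioning:
  (Y=0, Z=2, X=2, W=0) weight 4/825
  (Y=0, Z=2, X=2, W=1) weight 1/825
  (Y=1, Z=1, X=1, W=0) weight 2/275
  (Y=1, Z=1, X=1, W=1) weight 1/550
  (Y=2, Z=0, X=0, W=0) weight 3/275
  (Y=2, Z=0, X=0, W=1) weight 3/1100
  (Y=2, Z=0, X=3, W=0) weight 4/275
  (Y=2, Z=0, X=3, W=1) weight 1/275
  (Y=2, Z=3, X=0, W=0) weight 3/275
  … 5 more
Group by Z:
  weight(Z=0) = 7/220
  weight(Z=1) = 1/110
  weight(Z=2) = 2/165
  weight(Z=3) = 7/220
Total weight = 7/220 + 1/110 + 2/165 + 7/220 = 14/165
P(Z=0 | obs) = 7/220 / 14/165 = 3/8
P(Z=1 | obs) = 1/110 / 14/165 = 3/28
P(Z=2 | obs) = 2/165 / 14/165 = 1/7
P(Z=3 | obs) = 7/220 / 14/165 = 3/8

P(Z = 2 | obs) = 1/7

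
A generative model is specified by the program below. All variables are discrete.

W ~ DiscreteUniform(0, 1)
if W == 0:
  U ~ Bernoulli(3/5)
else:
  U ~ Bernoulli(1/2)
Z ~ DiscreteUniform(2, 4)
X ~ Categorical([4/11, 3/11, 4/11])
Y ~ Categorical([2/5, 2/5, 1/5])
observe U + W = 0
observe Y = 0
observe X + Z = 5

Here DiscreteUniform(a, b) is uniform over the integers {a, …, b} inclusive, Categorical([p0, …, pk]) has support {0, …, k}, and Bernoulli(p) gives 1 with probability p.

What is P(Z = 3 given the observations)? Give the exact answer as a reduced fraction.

P(Z = 3 | obs) = 4/7

Enumerate traces; 2 have nonzero weight after conditioning:
  (W=0, U=0, Z=3, X=2, Y=0) weight 8/825
  (W=0, U=0, Z=4, X=1, Y=0) weight 2/275
Group by Z:
  weight(Z=3) = 8/825
  weight(Z=4) = 2/275
Total weight = 8/825 + 2/275 = 14/825
P(Z=3 | obs) = 8/825 / 14/825 = 4/7
P(Z=4 | obs) = 2/275 / 14/825 = 3/7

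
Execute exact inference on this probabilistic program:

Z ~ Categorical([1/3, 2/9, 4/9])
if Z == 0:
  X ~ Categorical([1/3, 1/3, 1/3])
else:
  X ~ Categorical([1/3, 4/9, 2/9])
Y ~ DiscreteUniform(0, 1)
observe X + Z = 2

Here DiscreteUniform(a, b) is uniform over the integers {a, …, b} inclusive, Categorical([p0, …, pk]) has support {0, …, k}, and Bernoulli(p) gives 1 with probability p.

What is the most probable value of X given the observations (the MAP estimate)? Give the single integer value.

argmax_v P(X = v | obs) = 0

Enumerate traces; 6 have nonzero weight after conditioning:
  (Z=0, X=2, Y=0) weight 1/18
  (Z=0, X=2, Y=1) weight 1/18
  (Z=1, X=1, Y=0) weight 4/81
  (Z=1, X=1, Y=1) weight 4/81
  (Z=2, X=0, Y=0) weight 2/27
  (Z=2, X=0, Y=1) weight 2/27
Group by X:
  weight(X=0) = 4/27
  weight(X=1) = 8/81
  weight(X=2) = 1/9
Total weight = 4/27 + 8/81 + 1/9 = 29/81
P(X=0 | obs) = 4/27 / 29/81 = 12/29
P(X=1 | obs) = 8/81 / 29/81 = 8/29
P(X=2 | obs) = 1/9 / 29/81 = 9/29
argmax = 0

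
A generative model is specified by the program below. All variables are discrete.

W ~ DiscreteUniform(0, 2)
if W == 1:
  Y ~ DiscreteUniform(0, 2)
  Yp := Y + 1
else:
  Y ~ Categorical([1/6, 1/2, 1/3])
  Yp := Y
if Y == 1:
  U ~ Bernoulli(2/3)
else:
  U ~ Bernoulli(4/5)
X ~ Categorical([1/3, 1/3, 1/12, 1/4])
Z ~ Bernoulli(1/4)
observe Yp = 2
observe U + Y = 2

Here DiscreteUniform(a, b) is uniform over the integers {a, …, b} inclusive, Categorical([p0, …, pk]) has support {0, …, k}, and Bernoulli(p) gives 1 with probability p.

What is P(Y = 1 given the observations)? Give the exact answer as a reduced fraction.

P(Y = 1 | obs) = 5/8

Enumerate traces; 24 have nonzero weight after conditioning:
  (W=0, Y=2, U=0, X=0, Z=0) weight 1/180
  (W=0, Y=2, U=0, X=0, Z=1) weight 1/540
  (W=0, Y=2, U=0, X=1, Z=0) weight 1/180
  (W=0, Y=2, U=0, X=1, Z=1) weight 1/540
  (W=0, Y=2, U=0, X=2, Z=0) weight 1/720
  (W=0, Y=2, U=0, X=2, Z=1) weight 1/2160
  (W=0, Y=2, U=0, X=3, Z=0) weight 1/240
  (W=0, Y=2, U=0, X=3, Z=1) weight 1/720
  (W=1, Y=1, U=1, X=0, Z=0) weight 1/54
  … 15 more
Group by Y:
  weight(Y=1) = 2/27
  weight(Y=2) = 2/45
Total weight = 2/27 + 2/45 = 16/135
P(Y=1 | obs) = 2/27 / 16/135 = 5/8
P(Y=2 | obs) = 2/45 / 16/135 = 3/8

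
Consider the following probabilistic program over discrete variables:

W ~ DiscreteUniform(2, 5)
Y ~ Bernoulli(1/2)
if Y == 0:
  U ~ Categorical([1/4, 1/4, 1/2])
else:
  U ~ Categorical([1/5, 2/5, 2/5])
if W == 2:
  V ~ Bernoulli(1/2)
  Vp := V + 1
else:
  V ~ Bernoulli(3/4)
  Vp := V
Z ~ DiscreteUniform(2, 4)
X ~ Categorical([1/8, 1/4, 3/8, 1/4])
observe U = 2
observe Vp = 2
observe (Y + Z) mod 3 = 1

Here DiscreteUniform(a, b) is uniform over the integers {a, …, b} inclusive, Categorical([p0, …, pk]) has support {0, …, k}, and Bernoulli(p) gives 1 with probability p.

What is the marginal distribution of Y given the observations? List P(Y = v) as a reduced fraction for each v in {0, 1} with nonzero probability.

Enumerate traces; 8 have nonzero weight after conditioning:
  (W=2, Y=0, U=2, V=1, Z=4, X=0) weight 1/768
  (W=2, Y=0, U=2, V=1, Z=4, X=1) weight 1/384
  (W=2, Y=0, U=2, V=1, Z=4, X=2) weight 1/256
  (W=2, Y=0, U=2, V=1, Z=4, X=3) weight 1/384
  (W=2, Y=1, U=2, V=1, Z=3, X=0) weight 1/960
  (W=2, Y=1, U=2, V=1, Z=3, X=1) weight 1/480
  (W=2, Y=1, U=2, V=1, Z=3, X=2) weight 1/320
  (W=2, Y=1, U=2, V=1, Z=3, X=3) weight 1/480
Group by Y:
  weight(Y=0) = 1/96
  weight(Y=1) = 1/120
Total weight = 1/96 + 1/120 = 3/160
P(Y=0 | obs) = 1/96 / 3/160 = 5/9
P(Y=1 | obs) = 1/120 / 3/160 = 4/9

P(Y=0) = 5/9, P(Y=1) = 4/9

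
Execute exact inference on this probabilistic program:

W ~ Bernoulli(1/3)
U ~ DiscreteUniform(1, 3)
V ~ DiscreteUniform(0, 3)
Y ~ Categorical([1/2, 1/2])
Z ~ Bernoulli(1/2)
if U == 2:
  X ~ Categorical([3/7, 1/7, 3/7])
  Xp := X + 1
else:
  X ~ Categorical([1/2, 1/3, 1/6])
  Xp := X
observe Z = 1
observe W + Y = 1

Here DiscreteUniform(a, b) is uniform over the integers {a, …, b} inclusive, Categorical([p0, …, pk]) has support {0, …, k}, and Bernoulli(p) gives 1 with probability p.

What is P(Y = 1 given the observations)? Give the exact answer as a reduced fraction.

Enumerate traces; 72 have nonzero weight after conditioning:
  (W=0, U=1, V=0, Y=1, Z=1, X=0) weight 1/144
  (W=0, U=1, V=0, Y=1, Z=1, X=1) weight 1/216
  (W=0, U=1, V=0, Y=1, Z=1, X=2) weight 1/432
  (W=0, U=1, V=1, Y=1, Z=1, X=0) weight 1/144
  (W=0, U=1, V=1, Y=1, Z=1, X=1) weight 1/216
  (W=0, U=1, V=1, Y=1, Z=1, X=2) weight 1/432
  (W=0, U=1, V=2, Y=1, Z=1, X=0) weight 1/144
  (W=0, U=1, V=2, Y=1, Z=1, X=1) weight 1/216
  (W=1, U=1, V=0, Y=0, Z=1, X=0) weight 1/288
  … 63 more
Group by Y:
  weight(Y=0) = 1/12
  weight(Y=1) = 1/6
Total weight = 1/12 + 1/6 = 1/4
P(Y=0 | obs) = 1/12 / 1/4 = 1/3
P(Y=1 | obs) = 1/6 / 1/4 = 2/3

P(Y = 1 | obs) = 2/3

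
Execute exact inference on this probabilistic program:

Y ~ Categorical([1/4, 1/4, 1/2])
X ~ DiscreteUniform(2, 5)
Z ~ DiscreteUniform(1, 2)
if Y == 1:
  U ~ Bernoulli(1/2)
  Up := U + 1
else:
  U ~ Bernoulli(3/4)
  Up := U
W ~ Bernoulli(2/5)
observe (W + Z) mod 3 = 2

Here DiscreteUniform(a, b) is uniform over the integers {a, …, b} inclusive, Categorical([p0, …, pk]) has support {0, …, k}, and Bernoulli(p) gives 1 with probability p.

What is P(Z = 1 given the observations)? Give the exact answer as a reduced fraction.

Enumerate traces; 48 have nonzero weight after conditioning:
  (Y=0, X=2, Z=1, U=0, W=1) weight 1/320
  (Y=0, X=2, Z=1, U=1, W=1) weight 3/320
  (Y=0, X=2, Z=2, U=0, W=0) weight 3/640
  (Y=0, X=2, Z=2, U=1, W=0) weight 9/640
  (Y=0, X=3, Z=1, U=0, W=1) weight 1/320
  (Y=0, X=3, Z=1, U=1, W=1) weight 3/320
  (Y=0, X=3, Z=2, U=0, W=0) weight 3/640
  (Y=0, X=3, Z=2, U=1, W=0) weight 9/640
  … 40 more
Group by Z:
  weight(Z=1) = 1/5
  weight(Z=2) = 3/10
Total weight = 1/5 + 3/10 = 1/2
P(Z=1 | obs) = 1/5 / 1/2 = 2/5
P(Z=2 | obs) = 3/10 / 1/2 = 3/5

P(Z = 1 | obs) = 2/5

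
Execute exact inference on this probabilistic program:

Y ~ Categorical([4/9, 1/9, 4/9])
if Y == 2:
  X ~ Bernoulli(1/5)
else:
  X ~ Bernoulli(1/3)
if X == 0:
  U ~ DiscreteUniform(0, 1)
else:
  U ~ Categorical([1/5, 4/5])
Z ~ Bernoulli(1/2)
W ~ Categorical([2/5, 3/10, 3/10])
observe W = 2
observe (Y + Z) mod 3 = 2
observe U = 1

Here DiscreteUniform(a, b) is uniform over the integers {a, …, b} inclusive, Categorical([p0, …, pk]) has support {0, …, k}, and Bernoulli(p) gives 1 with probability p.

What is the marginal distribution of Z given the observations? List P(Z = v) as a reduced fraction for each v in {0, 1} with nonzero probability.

Enumerate traces; 4 have nonzero weight after conditioning:
  (Y=1, X=0, U=1, Z=1, W=2) weight 1/180
  (Y=1, X=1, U=1, Z=1, W=2) weight 1/225
  (Y=2, X=0, U=1, Z=0, W=2) weight 2/75
  (Y=2, X=1, U=1, Z=0, W=2) weight 4/375
Group by Z:
  weight(Z=0) = 14/375
  weight(Z=1) = 1/100
Total weight = 14/375 + 1/100 = 71/1500
P(Z=0 | obs) = 14/375 / 71/1500 = 56/71
P(Z=1 | obs) = 1/100 / 71/1500 = 15/71

P(Z=0) = 56/71, P(Z=1) = 15/71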